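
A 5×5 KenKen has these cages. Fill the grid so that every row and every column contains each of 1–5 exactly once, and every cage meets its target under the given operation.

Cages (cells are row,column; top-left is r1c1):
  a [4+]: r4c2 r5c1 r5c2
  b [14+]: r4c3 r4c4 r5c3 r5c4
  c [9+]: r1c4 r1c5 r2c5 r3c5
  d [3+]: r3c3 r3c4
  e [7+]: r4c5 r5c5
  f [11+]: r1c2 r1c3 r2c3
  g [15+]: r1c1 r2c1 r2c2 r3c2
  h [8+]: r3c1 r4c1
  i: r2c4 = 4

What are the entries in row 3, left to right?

Cage i is a single given cell, which forces r2c4 = 4.
The 3 cells of cage a must have sum 4, so r4c2 = 1.
Cage a needs sum 4; hence r5c1 = 1.
Cage a needs sum 4; hence r5c2 = 2.
Row 2 needs a 1, and only r2c5 is open for it.
The only place for 4 in column 1 is r1c1.
Cage g needs sum 15; hence r2c2 = 5.
Row 2 already has 5, so r2c3 = 3.
5 is placed in column 2; hence r1c2 = 3.
The 3 cells of cage f must have sum 11; hence r1c3 = 5.
3 is placed in row 1, which forces r1c4 = 1.
Row 1 already has 5, so r1c5 = 2.
Row 2 already has 3, so r2c1 = 2.
Cage g has sum 15, leaving r3c2 = 4.
1 is placed in column 4, which forces r3c4 = 2.
Column 3 now contains 5, leaving r5c3 = 4.
2 is placed in row 3; hence r3c3 = 1.
Cage c has sum 9, leaving r3c5 = 5.
4 is placed in column 3, leaving r4c3 = 2.
The two cells of cage e must have sum 7, leaving r4c5 = 4.
Cage e's pair has sum 7, leaving r5c5 = 3.
Row 3 now contains 5; hence r3c1 = 3.
Cage h's pair has sum 8, so r4c1 = 5.
Cage b needs sum 14, leaving r4c4 = 3.
3 is placed in row 5, leaving r5c4 = 5.
Completed grid: 4 3 5 1 2 / 2 5 3 4 1 / 3 4 1 2 5 / 5 1 2 3 4 / 1 2 4 5 3.

3 4 1 2 5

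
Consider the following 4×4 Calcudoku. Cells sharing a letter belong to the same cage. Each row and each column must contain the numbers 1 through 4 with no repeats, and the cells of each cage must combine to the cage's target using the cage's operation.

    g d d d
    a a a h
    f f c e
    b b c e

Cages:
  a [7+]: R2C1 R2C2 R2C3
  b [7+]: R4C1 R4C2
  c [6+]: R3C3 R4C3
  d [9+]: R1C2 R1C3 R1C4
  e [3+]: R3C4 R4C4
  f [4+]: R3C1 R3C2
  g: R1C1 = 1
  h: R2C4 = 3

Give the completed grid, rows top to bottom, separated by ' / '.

1 2 3 4 / 2 4 1 3 / 3 1 4 2 / 4 3 2 1

G is a freebie; hence R1C1 = 1.
Cage h is a single given cell, which forces R2C4 = 3.
1 is placed in column 1, leaving R3C1 = 3.
3 is placed in row 3; hence R3C2 = 1.
1 is placed in row 3, leaving R3C4 = 2.
3 is placed in column 1, so R4C1 = 4.
Row 4 already has 4, which forces R4C2 = 3.
Row 4 already has 4; hence R4C3 = 2.
2 is placed in column 4, leaving R4C4 = 1.
Cage d needs sum 9, which forces R1C2 = 2.
Cage d has sum 9, leaving R1C3 = 3.
2 is placed in column 4, so R1C4 = 4.
4 is placed in column 1, which forces R2C1 = 2.
Cage a has sum 7; hence R2C2 = 4.
Cage a needs sum 7, so R2C3 = 1.
2 is placed in row 3, which forces R3C3 = 4.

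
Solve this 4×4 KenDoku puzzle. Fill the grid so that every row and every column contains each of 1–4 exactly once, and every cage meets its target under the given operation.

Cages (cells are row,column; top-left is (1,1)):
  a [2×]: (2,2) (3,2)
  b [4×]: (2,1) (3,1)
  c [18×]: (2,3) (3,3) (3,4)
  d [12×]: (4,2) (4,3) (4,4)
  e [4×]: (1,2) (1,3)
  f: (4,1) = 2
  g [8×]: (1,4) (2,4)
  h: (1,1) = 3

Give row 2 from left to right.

Cage h is given, so (1,1) = 3.
Cage c needs product 18, leaving (2,3) = 3.
Cage c has product 18, which forces (3,3) = 2.
Cage c has product 18, so (3,4) = 3.
Cage f is given; hence (4,1) = 2.
Cage a's pair has product 2; hence (2,2) = 2.
Row 2 already has 2, which forces (2,4) = 4.
Row 3 already has 2, so (3,2) = 1.
Cage d needs product 12, so (4,2) = 3.
4 is placed in column 4, which forces (4,4) = 1.
Column 2 already has 1, leaving (1,2) = 4.
The two cells of cage e must have product 4, leaving (1,3) = 1.
4 is placed in column 4; hence (1,4) = 2.
4 is placed in row 2; hence (2,1) = 1.
Row 3 already has 1, leaving (3,1) = 4.
1 is placed in row 4, so (4,3) = 4.
Completed grid: 3 4 1 2 / 1 2 3 4 / 4 1 2 3 / 2 3 4 1.

1 2 3 4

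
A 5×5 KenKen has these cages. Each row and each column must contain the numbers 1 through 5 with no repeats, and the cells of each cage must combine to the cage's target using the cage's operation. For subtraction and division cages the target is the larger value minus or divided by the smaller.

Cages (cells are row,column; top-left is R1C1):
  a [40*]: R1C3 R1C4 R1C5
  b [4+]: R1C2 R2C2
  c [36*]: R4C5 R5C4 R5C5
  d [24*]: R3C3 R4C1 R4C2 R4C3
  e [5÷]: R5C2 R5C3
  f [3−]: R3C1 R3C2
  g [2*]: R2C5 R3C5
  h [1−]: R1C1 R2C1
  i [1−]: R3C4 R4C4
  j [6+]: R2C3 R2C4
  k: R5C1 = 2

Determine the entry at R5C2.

The 3 cells of cage c must have product 36, which forces R4C5 = 3.
Cage k is a single given cell; hence R5C1 = 2.
Cage c has product 36; hence R5C4 = 3.
The 3 cells of cage c must have product 36, which forces R5C5 = 4.
Cage d needs product 24, so R3C3 = 3.
Row 1 needs a 1, and only R1C2 is open for it.
1 is placed in column 2, so R2C2 = 3.
1 is placed in column 2, which forces R5C2 = 5.
Cage e needs two cells with quotient 5, leaving R5C3 = 1.
The 4 cells of cage d must have product 24, which forces R4C1 = 1.
1 is placed in column 1, which forces R3C1 = 5.
The two cells of cage f must have difference 3; hence R3C2 = 2.
2 is placed in row 3, so R3C5 = 1.
Column 2 already has 2; hence R4C2 = 4.
Row 4 now contains 4, leaving R4C3 = 2.
Row 4 already has 2, so R4C4 = 5.
Cage h needs two cells with difference 1, which forces R1C1 = 3.
Column 1 now contains 5, which forces R2C1 = 4.
Row 2 already has 4, which forces R2C3 = 5.
1 is placed in column 5, so R2C5 = 2.
Row 3 now contains 1; hence R3C4 = 4.
Column 3 already has 5, so R1C3 = 4.
4 is placed in column 4; hence R1C4 = 2.
Column 5 already has 2, leaving R1C5 = 5.
Row 2 already has 2, leaving R2C4 = 1.
Completed grid: 3 1 4 2 5 / 4 3 5 1 2 / 5 2 3 4 1 / 1 4 2 5 3 / 2 5 1 3 4.

5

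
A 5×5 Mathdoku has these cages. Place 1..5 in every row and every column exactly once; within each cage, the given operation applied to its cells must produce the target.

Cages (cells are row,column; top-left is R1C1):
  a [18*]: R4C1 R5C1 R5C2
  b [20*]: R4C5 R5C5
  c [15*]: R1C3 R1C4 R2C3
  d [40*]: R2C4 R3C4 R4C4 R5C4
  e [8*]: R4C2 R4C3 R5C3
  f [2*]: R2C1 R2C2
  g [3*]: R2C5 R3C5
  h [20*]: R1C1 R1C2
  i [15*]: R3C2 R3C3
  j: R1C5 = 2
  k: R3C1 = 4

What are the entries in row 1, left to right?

5 4 1 3 2

Cage j is a single given cell, which forces R1C5 = 2.
Cage k is given, so R3C1 = 4.
Cage a needs product 18, leaving R4C1 = 3.
Cage a needs product 18, leaving R5C1 = 2.
Cage a has product 18; hence R5C2 = 3.
Column 1 already has 4; hence R1C1 = 5.
Cage h needs two cells with product 20, which forces R1C2 = 4.
2 is placed in column 1, which forces R2C1 = 1.
Cage f's pair has product 2, leaving R2C2 = 2.
Row 2 now contains 1, so R2C5 = 3.
3 is placed in column 2; hence R3C2 = 5.
Cage i needs two cells with product 15, leaving R3C3 = 3.
Column 5 already has 3; hence R3C5 = 1.
Column 2 already has 2, which forces R4C2 = 1.
Column 3 already has 3, so R1C3 = 1.
The 3 cells of cage c must have product 15; hence R1C4 = 3.
Row 2 already has 3; hence R2C3 = 5.
Row 2 already has 5, leaving R2C4 = 4.
Row 3 now contains 1, so R3C4 = 2.
Cage e needs product 8, which forces R4C3 = 2.
4 is placed in column 4, so R4C4 = 5.
Row 4 now contains 5, which forces R4C5 = 4.
Cage e needs product 8, so R5C3 = 4.
Cage d needs product 40, which forces R5C4 = 1.
4 is placed in column 5, which forces R5C5 = 5.
The full grid is 5 4 1 3 2 / 1 2 5 4 3 / 4 5 3 2 1 / 3 1 2 5 4 / 2 3 4 1 5.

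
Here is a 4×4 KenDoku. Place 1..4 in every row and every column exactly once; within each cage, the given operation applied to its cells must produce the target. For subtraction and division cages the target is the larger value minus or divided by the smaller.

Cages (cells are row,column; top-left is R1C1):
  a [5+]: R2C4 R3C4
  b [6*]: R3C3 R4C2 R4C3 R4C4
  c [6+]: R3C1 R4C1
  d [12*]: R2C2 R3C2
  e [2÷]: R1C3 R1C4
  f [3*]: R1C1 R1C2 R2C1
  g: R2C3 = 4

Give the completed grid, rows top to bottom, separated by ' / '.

Cage f has product 3; hence R1C1 = 3.
Cage f has product 3; hence R1C2 = 1.
The 3 cells of cage f must have product 3, leaving R2C1 = 1.
Cage g is given, which forces R2C3 = 4.
Cage b has product 6, so R3C3 = 1.
4 is placed in column 3, so R1C3 = 2.
The two cells of cage e must have quotient 2, which forces R1C4 = 4.
Row 2 already has 4, which forces R2C2 = 3.
Row 2 now contains 3, so R2C4 = 2.
Cage d's pair has product 12, so R3C2 = 4.
2 is placed in column 4, which forces R3C4 = 3.
3 is placed in column 2; hence R4C2 = 2.
Column 3 now contains 2, leaving R4C3 = 3.
Cage b needs product 6, so R4C4 = 1.
Row 3 already has 4, leaving R3C1 = 2.
Row 4 now contains 2, so R4C1 = 4.

3 1 2 4 / 1 3 4 2 / 2 4 1 3 / 4 2 3 1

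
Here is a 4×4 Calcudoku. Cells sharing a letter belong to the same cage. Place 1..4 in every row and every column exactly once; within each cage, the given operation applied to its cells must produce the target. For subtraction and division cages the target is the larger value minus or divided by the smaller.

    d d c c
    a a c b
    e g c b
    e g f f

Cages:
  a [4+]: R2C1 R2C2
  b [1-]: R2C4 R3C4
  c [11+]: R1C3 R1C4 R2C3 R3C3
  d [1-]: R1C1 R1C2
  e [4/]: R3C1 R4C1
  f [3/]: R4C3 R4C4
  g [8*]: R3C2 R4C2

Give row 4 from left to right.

4 2 3 1

The only place for 2 in row 4 is R4C2.
2 is placed in column 2; hence R3C2 = 4.
Row 3 now contains 4, which forces R3C1 = 1.
The two cells of cage e must have quotient 4, leaving R4C1 = 4.
Column 1 already has 4, which forces R1C1 = 2.
Column 1 already has 1; hence R2C1 = 3.
The two cells of cage a must have sum 4, so R2C2 = 1.
1 is placed in column 2, so R1C2 = 3.
Cage c needs sum 11, leaving R1C3 = 1.
Row 1 now contains 3; hence R1C4 = 4.
The 4 cells of cage c must have sum 11, leaving R2C3 = 4.
4 is placed in column 4, so R2C4 = 2.
Cage b needs two cells with difference 1; hence R3C4 = 3.
1 is placed in column 3, so R4C3 = 3.
Column 4 now contains 3, which forces R4C4 = 1.
3 is placed in row 3, leaving R3C3 = 2.
The full grid is 2 3 1 4 / 3 1 4 2 / 1 4 2 3 / 4 2 3 1.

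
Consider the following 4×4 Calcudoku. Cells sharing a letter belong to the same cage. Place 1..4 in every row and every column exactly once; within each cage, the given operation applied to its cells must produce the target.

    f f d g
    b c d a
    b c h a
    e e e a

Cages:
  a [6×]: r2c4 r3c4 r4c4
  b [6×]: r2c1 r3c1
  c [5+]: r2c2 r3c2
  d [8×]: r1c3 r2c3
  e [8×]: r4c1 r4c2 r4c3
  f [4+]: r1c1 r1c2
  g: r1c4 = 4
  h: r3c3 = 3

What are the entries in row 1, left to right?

Cage g is a single given cell, leaving r1c4 = 4.
Cage h is given, so r3c3 = 3.
Row 1 now contains 4; hence r1c3 = 2.
Cage b's pair has product 6, so r2c1 = 3.
Cage d's pair has product 8, so r2c3 = 4.
Row 3 now contains 3, leaving r3c1 = 2.
Row 3 already has 2, so r3c4 = 1.
4 is placed in column 3; hence r4c3 = 1.
Column 1 already has 3, which forces r1c1 = 1.
Cage f's pair has sum 4, which forces r1c2 = 3.
Row 2 now contains 4, leaving r2c2 = 1.
1 is placed in column 4, leaving r2c4 = 2.
Row 3 now contains 1, which forces r3c2 = 4.
Row 4 now contains 1, which forces r4c1 = 4.
Cage e has product 8, so r4c2 = 2.
The 3 cells of cage a must have product 6, which forces r4c4 = 3.
The full grid is 1 3 2 4 / 3 1 4 2 / 2 4 3 1 / 4 2 1 3.

1 3 2 4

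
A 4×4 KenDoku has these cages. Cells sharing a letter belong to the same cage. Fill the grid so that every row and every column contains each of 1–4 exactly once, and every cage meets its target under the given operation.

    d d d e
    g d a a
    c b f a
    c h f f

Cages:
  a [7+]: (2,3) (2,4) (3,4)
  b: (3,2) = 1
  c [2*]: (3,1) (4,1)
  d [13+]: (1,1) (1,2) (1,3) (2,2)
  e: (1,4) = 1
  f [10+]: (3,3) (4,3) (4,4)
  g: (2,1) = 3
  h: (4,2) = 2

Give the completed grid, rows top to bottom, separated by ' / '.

E is a freebie, which forces (1,4) = 1.
Cage g is given, so (2,1) = 3.
The 4 cells of cage d must have sum 13, leaving (2,2) = 4.
Row 2 already has 4, which forces (2,4) = 2.
Cage b is given; hence (3,2) = 1.
H is a freebie, which forces (4,2) = 2.
Row 4 already has 2, so (4,3) = 4.
Row 4 now contains 4, which forces (4,4) = 3.
Cage d needs sum 13, leaving (1,1) = 4.
2 is placed in column 2, so (1,2) = 3.
Cage d needs sum 13, so (1,3) = 2.
2 is placed in row 2, which forces (2,3) = 1.
Row 3 now contains 1, leaving (3,1) = 2.
Column 3 already has 4, so (3,3) = 3.
Column 4 now contains 3, which forces (3,4) = 4.
Row 4 already has 2; hence (4,1) = 1.

4 3 2 1 / 3 4 1 2 / 2 1 3 4 / 1 2 4 3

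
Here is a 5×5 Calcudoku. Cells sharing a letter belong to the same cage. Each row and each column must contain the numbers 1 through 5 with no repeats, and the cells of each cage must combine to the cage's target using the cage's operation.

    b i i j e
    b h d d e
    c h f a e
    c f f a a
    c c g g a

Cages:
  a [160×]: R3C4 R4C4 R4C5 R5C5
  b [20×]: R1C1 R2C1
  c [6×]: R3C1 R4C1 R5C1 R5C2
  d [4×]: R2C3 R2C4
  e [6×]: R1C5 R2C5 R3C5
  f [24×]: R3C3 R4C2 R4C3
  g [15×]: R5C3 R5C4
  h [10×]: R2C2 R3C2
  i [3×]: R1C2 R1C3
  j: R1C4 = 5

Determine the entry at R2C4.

1

Cage j is a single given cell, leaving R1C4 = 5.
Cage c needs product 6; hence R5C2 = 1.
Column 4 now contains 5, leaving R5C4 = 3.
Row 1 already has 5, which forces R1C1 = 4.
1 is placed in column 2, leaving R1C2 = 3.
Cage i needs two cells with product 3; hence R1C3 = 1.
Row 1 now contains 1, leaving R1C5 = 2.
Cage b needs two cells with product 20, so R2C1 = 5.
Row 2 already has 5, so R2C2 = 2.
1 is placed in column 3; hence R2C3 = 4.
4 is placed in row 2, so R2C4 = 1.
Row 2 now contains 1; hence R2C5 = 3.
Column 2 now contains 2; hence R3C2 = 5.
Column 5 already has 3; hence R3C5 = 1.
Column 2 now contains 2; hence R4C2 = 4.
Row 4 now contains 4, leaving R4C4 = 2.
Row 4 now contains 4, so R4C5 = 5.
Row 5 now contains 3; hence R5C1 = 2.
Row 5 now contains 3, which forces R5C3 = 5.
5 is placed in column 5, which forces R5C5 = 4.
Row 3 now contains 1, which forces R3C1 = 3.
Cage f needs product 24; hence R3C3 = 2.
2 is placed in column 4, leaving R3C4 = 4.
The 4 cells of cage c must have product 6; hence R4C1 = 1.
Row 4 now contains 2, leaving R4C3 = 3.
The full grid is 4 3 1 5 2 / 5 2 4 1 3 / 3 5 2 4 1 / 1 4 3 2 5 / 2 1 5 3 4.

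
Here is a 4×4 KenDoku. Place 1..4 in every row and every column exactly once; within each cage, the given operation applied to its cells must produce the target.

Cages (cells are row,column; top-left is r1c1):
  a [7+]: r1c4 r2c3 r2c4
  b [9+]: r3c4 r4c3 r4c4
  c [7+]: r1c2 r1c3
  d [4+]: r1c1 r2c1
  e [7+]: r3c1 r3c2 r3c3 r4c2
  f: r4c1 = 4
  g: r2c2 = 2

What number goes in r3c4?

4

Cage g is given, which forces r2c2 = 2.
2 is placed in column 2, so r3c2 = 3.
Cage f is given, which forces r4c1 = 4.
The 4 cells of cage e must have sum 7, leaving r4c2 = 1.
3 is placed in column 2, which forces r1c2 = 4.
Cage c needs two cells with sum 7, which forces r1c3 = 3.
Row 1 now contains 3, leaving r1c4 = 2.
Cage b needs sum 9, so r3c4 = 4.
Column 3 already has 3, so r4c3 = 2.
Column 4 now contains 2, which forces r4c4 = 3.
Row 1 now contains 3, leaving r1c1 = 1.
The two cells of cage d must have sum 4; hence r2c1 = 3.
Cage a has sum 7; hence r2c3 = 4.
Column 4 already has 4, so r2c4 = 1.
The 4 cells of cage e must have sum 7, which forces r3c1 = 2.
Column 3 now contains 2, so r3c3 = 1.
Completed grid: 1 4 3 2 / 3 2 4 1 / 2 3 1 4 / 4 1 2 3.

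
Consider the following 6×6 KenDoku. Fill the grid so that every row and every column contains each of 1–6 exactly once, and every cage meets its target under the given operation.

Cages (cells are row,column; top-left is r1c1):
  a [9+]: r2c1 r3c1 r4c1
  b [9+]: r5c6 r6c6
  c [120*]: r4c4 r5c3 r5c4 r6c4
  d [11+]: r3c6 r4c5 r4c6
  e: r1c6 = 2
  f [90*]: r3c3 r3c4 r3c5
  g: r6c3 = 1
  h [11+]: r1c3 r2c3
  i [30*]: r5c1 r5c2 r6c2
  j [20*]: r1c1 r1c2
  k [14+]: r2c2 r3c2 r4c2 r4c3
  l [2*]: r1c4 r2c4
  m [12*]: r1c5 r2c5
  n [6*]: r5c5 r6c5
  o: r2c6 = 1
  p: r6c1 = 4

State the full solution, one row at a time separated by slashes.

E is a freebie, leaving r1c6 = 2.
O is a freebie; hence r2c6 = 1.
P is a freebie, which forces r6c1 = 4.
Cage g is a single given cell, leaving r6c3 = 1.
Column 1 now contains 4, so r1c1 = 5.
Cage j's pair has product 20, so r1c2 = 4.
Row 1 already has 5, leaving r1c3 = 6.
Row 1 already has 2, which forces r1c4 = 1.
Row 1 already has 6, so r1c5 = 3.
6 is placed in column 3, which forces r2c3 = 5.
Row 2 already has 1, which forces r2c4 = 2.
Row 2 already has 2, which forces r2c5 = 4.
Column 3 already has 5, which forces r3c3 = 3.
Cage a needs sum 9, which forces r2c1 = 6.
6 is placed in row 2, leaving r2c2 = 3.
Cage c has product 120, which forces r5c3 = 2.
The two cells of cage n must have product 6, leaving r5c5 = 1.
Cage n's pair has product 6, which forces r6c5 = 6.
Cage f has product 90, leaving r3c4 = 6.
Column 5 now contains 6, which forces r3c5 = 5.
Row 3 already has 5, leaving r3c6 = 4.
2 is placed in column 3; hence r4c3 = 4.
Column 5 now contains 1; hence r4c5 = 2.
1 is placed in row 5, which forces r5c1 = 3.
Cage i has product 30, leaving r5c2 = 5.
5 is placed in row 5, so r5c4 = 4.
Column 6 already has 4, leaving r5c6 = 6.
Cage i has product 30, leaving r6c2 = 2.
Cage a needs sum 9, so r3c1 = 2.
Column 2 already has 2, leaving r3c2 = 1.
2 is placed in row 4; hence r4c1 = 1.
Cage k has sum 14, so r4c2 = 6.
Cage d needs sum 11, so r4c6 = 5.
Cage b's pair has sum 9, leaving r6c6 = 3.
5 is placed in row 4, so r4c4 = 3.
3 is placed in row 6, so r6c4 = 5.

5 4 6 1 3 2 / 6 3 5 2 4 1 / 2 1 3 6 5 4 / 1 6 4 3 2 5 / 3 5 2 4 1 6 / 4 2 1 5 6 3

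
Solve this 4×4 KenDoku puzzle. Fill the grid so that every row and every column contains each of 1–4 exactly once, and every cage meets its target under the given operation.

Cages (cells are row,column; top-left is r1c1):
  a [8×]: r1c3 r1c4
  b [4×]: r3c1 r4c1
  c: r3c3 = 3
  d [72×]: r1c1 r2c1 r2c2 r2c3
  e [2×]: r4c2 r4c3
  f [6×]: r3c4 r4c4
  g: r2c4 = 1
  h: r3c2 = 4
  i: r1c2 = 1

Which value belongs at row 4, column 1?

Cage d needs product 72; hence r1c1 = 3.
I is a freebie, which forces r1c2 = 1.
Cage g is a single given cell, leaving r2c4 = 1.
Cage h is a single given cell, leaving r3c2 = 4.
C is a freebie, so r3c3 = 3.
Row 3 already has 3, which forces r3c4 = 2.
Column 2 already has 1, leaving r4c2 = 2.
Row 4 already has 2, leaving r4c3 = 1.
Column 4 already has 2, leaving r4c4 = 3.
The two cells of cage a must have product 8, leaving r1c3 = 2.
Column 4 already has 2; hence r1c4 = 4.
Column 2 now contains 2, which forces r2c2 = 3.
2 is placed in column 3, leaving r2c3 = 4.
Row 3 already has 4; hence r3c1 = 1.
Row 4 now contains 1, leaving r4c1 = 4.
4 is placed in row 2, so r2c1 = 2.
The full grid is 3 1 2 4 / 2 3 4 1 / 1 4 3 2 / 4 2 1 3.

4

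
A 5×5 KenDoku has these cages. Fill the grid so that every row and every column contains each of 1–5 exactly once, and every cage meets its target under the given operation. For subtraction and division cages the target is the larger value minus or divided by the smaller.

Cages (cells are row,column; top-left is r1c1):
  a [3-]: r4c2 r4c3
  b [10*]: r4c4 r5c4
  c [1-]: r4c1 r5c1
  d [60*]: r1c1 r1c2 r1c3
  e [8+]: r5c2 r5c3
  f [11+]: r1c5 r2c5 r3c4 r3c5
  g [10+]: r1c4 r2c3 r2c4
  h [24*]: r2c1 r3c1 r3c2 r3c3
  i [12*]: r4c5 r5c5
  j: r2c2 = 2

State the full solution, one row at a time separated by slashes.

5 3 4 1 2 / 3 2 5 4 1 / 4 1 2 3 5 / 2 4 1 5 3 / 1 5 3 2 4

Cage j is a single given cell, which forces r2c2 = 2.
The only place for 1 in row 5 is r5c1.
The two cells of cage c must have difference 1; hence r4c1 = 2.
2 is placed in row 4, which forces r4c4 = 5.
5 is placed in column 4, which forces r5c4 = 2.
Cage h has product 24, so r3c2 = 1.
Cage h needs product 24; hence r3c3 = 2.
Column 2 already has 1, which forces r4c2 = 4.
4 is placed in row 4, so r4c3 = 1.
4 is placed in row 4, so r4c5 = 3.
Column 5 now contains 3, which forces r5c5 = 4.
Cage f has sum 11, leaving r1c5 = 2.
Cage f needs sum 11, which forces r2c5 = 1.
The 4 cells of cage f must have sum 11; hence r3c4 = 3.
Column 5 already has 4, which forces r3c5 = 5.
Cage g has sum 10, so r1c4 = 1.
Cage h needs product 24, leaving r2c1 = 3.
Cage g has sum 10; hence r2c3 = 5.
1 is placed in row 2; hence r2c4 = 4.
3 is placed in row 3, so r3c1 = 4.
Column 3 already has 5; hence r5c3 = 3.
Column 1 already has 4, so r1c1 = 5.
Cage d has product 60, leaving r1c2 = 3.
Column 3 already has 3, so r1c3 = 4.
Row 5 already has 3; hence r5c2 = 5.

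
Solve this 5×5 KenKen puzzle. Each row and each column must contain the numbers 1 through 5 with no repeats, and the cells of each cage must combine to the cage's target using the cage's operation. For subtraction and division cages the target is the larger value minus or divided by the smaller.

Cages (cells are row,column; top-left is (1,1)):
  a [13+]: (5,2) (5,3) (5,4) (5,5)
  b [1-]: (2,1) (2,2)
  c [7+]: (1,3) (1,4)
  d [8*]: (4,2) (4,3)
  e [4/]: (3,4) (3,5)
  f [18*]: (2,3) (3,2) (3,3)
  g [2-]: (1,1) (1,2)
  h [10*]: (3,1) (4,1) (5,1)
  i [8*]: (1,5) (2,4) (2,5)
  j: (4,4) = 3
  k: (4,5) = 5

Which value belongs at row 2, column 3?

The 3 cells of cage f must have product 18, leaving (2,3) = 3.
The 3 cells of cage f must have product 18, which forces (3,2) = 3.
Cage f has product 18, leaving (3,3) = 2.
Column 3 already has 2, leaving (4,3) = 4.
Cage j is given, so (4,4) = 3.
K is a freebie, so (4,5) = 5.
Column 3 already has 4, which forces (1,3) = 5.
Cage c's pair has sum 7, which forces (1,4) = 2.
Row 4 now contains 4; hence (4,2) = 2.
5 is placed in column 3, so (5,3) = 1.
Cage a has sum 13, which forces (5,5) = 3.
The two cells of cage g must have difference 2, leaving (1,1) = 3.
Cage g needs two cells with difference 2, so (1,2) = 1.
Row 1 already has 1, leaving (1,5) = 4.
Cage i needs product 8, leaving (2,5) = 2.
Cage h needs product 10, which forces (3,1) = 5.
4 is placed in column 5, which forces (3,5) = 1.
Row 4 already has 2; hence (4,1) = 1.
The 3 cells of cage h must have product 10, leaving (5,1) = 2.
Column 1 now contains 5, which forces (2,1) = 4.
Cage b needs two cells with difference 1; hence (2,2) = 5.
The 3 cells of cage i must have product 8; hence (2,4) = 1.
Row 3 already has 1, leaving (3,4) = 4.
Column 2 already has 5, so (5,2) = 4.
4 is placed in column 4, leaving (5,4) = 5.
Filled in: 3 1 5 2 4 / 4 5 3 1 2 / 5 3 2 4 1 / 1 2 4 3 5 / 2 4 1 5 3.

3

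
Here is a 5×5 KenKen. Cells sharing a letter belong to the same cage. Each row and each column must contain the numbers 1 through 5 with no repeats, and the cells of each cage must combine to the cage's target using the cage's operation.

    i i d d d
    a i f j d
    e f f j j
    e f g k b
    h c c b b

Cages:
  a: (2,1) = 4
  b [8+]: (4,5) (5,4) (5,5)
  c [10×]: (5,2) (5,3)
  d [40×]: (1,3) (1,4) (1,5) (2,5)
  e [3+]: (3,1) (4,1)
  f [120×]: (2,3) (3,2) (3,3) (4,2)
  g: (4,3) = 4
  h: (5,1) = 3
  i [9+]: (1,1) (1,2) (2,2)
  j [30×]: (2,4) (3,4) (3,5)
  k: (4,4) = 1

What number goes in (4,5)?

Cage a is a single given cell, leaving (2,1) = 4.
Cage g is given, so (4,3) = 4.
Cage k is given, so (4,4) = 1.
Cage h is given, leaving (5,1) = 3.
Cage e needs two cells with sum 3, which forces (3,1) = 1.
The 4 cells of cage f must have product 120; hence (3,2) = 4.
1 is placed in row 4, leaving (4,1) = 2.
Column 1 already has 2, so (1,1) = 5.
Cage b needs sum 8, so (5,5) = 1.
Cage d needs product 40; hence (1,3) = 1.
The 4 cells of cage d must have product 40, which forces (2,5) = 5.
Column 5 now contains 5, so (4,5) = 3.
Row 1 already has 1, which forces (1,2) = 3.
Cage i has sum 9, so (2,2) = 1.
Cage j needs product 30, so (2,4) = 3.
Cage j has product 30, leaving (3,4) = 5.
Column 5 already has 3, so (3,5) = 2.
Row 4 already has 3; hence (4,2) = 5.
Column 2 now contains 5; hence (5,2) = 2.
Row 5 already has 2, so (5,3) = 5.
The 3 cells of cage b must have sum 8, which forces (5,4) = 4.
Column 4 already has 4; hence (1,4) = 2.
Column 5 already has 2, leaving (1,5) = 4.
3 is placed in row 2; hence (2,3) = 2.
Row 3 now contains 2, so (3,3) = 3.
The full grid is 5 3 1 2 4 / 4 1 2 3 5 / 1 4 3 5 2 / 2 5 4 1 3 / 3 2 5 4 1.

3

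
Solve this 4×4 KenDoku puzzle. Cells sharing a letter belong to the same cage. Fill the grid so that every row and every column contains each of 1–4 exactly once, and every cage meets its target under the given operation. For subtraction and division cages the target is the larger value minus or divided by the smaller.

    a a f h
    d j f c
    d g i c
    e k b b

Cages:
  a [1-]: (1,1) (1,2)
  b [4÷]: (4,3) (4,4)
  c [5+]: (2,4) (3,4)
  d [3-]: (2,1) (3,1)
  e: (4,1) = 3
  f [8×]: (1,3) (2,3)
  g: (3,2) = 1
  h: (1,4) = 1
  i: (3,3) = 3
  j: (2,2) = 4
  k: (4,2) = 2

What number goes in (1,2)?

Cage h is given, so (1,4) = 1.
Cage j is given, leaving (2,2) = 4.
Row 2 now contains 4, which forces (2,3) = 2.
2 is placed in row 2, leaving (2,4) = 3.
G is a freebie; hence (3,2) = 1.
Cage i is a single given cell, so (3,3) = 3.
Cage e is a single given cell, leaving (4,1) = 3.
K is a freebie, leaving (4,2) = 2.
1 is placed in column 4; hence (4,4) = 4.
Column 2 now contains 2, leaving (1,2) = 3.
2 is placed in column 3, which forces (1,3) = 4.
Row 2 now contains 4, leaving (2,1) = 1.
Row 3 already has 1, so (3,1) = 4.
4 is placed in column 4, so (3,4) = 2.
4 is placed in row 4; hence (4,3) = 1.
Row 1 already has 4, which forces (1,1) = 2.
Filled in: 2 3 4 1 / 1 4 2 3 / 4 1 3 2 / 3 2 1 4.

3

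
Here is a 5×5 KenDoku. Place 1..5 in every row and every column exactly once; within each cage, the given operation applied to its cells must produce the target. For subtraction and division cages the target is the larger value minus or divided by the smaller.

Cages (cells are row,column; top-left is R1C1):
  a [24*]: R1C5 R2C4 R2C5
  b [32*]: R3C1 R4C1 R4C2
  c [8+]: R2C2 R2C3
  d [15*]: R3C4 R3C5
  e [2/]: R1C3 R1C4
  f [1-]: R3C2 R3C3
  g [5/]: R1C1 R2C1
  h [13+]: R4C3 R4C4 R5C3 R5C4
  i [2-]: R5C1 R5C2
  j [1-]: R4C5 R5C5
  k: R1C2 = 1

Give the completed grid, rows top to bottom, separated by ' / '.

5 1 2 4 3 / 1 3 5 2 4 / 4 2 1 3 5 / 2 4 3 5 1 / 3 5 4 1 2

Cage k is a single given cell, so R1C2 = 1.
Cage b needs product 32; hence R3C1 = 4.
Cage b needs product 32; hence R4C1 = 2.
The 3 cells of cage b must have product 32, so R4C2 = 4.
1 is placed in row 1; hence R1C1 = 5.
The two cells of cage g must have quotient 5, leaving R2C1 = 1.
Column 1 now contains 1, so R5C1 = 3.
Row 5 now contains 3, so R5C2 = 5.
5 is placed in column 2, leaving R2C2 = 3.
The two cells of cage c must have sum 8, leaving R2C3 = 5.
Column 2 now contains 3, so R3C2 = 2.
5 is placed in column 3, which forces R4C3 = 3.
3 is placed in row 4; hence R4C4 = 5.
Row 4 already has 5, leaving R4C5 = 1.
Cage a has product 24; hence R1C5 = 3.
Column 3 already has 3; hence R3C3 = 1.
5 is placed in column 4; hence R3C4 = 3.
The two cells of cage d must have product 15; hence R3C5 = 5.
Column 3 now contains 1, leaving R5C3 = 4.
Row 5 already has 4, which forces R5C4 = 1.
Cage j needs two cells with difference 1, which forces R5C5 = 2.
Column 3 now contains 4, leaving R1C3 = 2.
The two cells of cage e must have quotient 2, which forces R1C4 = 4.
Cage a has product 24, which forces R2C4 = 2.
2 is placed in column 5; hence R2C5 = 4.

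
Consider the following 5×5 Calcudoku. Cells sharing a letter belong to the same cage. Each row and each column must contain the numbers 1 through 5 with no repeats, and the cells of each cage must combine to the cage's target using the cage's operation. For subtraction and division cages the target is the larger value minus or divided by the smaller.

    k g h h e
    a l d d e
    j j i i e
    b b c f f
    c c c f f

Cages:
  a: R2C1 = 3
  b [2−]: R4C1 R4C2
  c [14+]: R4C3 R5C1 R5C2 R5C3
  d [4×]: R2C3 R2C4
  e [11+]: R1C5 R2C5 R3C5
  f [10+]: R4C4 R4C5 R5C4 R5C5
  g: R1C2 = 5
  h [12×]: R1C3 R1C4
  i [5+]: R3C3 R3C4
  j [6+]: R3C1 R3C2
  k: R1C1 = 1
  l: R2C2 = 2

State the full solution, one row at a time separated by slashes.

1 5 4 3 2 / 3 2 1 4 5 / 5 1 3 2 4 / 2 4 5 1 3 / 4 3 2 5 1

Cage k is a single given cell, which forces R1C1 = 1.
Cage g is given, leaving R1C2 = 5.
Cage a is given, leaving R2C1 = 3.
L is a freebie, leaving R2C2 = 2.
Row 1 needs a 2, and only R1C5 is open for it.
Row 2 needs a 5, and only R2C5 is open for it.
Column 5 already has 5, leaving R3C5 = 4.
Cage j's pair has sum 6, so R3C1 = 5.
Row 3 already has 4, which forces R3C2 = 1.
5 is placed in column 1, so R4C1 = 2.
Column 1 already has 2; hence R5C1 = 4.
4 is placed in row 5, which forces R5C2 = 3.
3 is placed in row 5, so R5C5 = 1.
Column 2 now contains 3, leaving R4C2 = 4.
The 4 cells of cage c must have sum 14, which forces R4C3 = 5.
Row 4 already has 4, which forces R4C4 = 1.
1 is placed in column 5, which forces R4C5 = 3.
The 4 cells of cage c must have sum 14, leaving R5C3 = 2.
2 is placed in row 5; hence R5C4 = 5.
Cage d's pair has product 4, so R2C3 = 1.
Column 4 now contains 1, leaving R2C4 = 4.
2 is placed in column 3, which forces R3C3 = 3.
Cage i needs two cells with sum 5, leaving R3C4 = 2.
3 is placed in column 3, so R1C3 = 4.
Column 4 already has 4, which forces R1C4 = 3.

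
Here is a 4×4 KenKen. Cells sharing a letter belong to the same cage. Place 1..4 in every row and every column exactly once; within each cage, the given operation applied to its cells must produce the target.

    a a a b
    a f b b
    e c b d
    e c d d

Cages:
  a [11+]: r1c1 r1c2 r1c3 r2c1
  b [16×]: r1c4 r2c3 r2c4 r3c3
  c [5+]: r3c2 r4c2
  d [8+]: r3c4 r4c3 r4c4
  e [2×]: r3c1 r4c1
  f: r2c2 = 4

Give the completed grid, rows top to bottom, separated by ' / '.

Cage f is given, leaving r2c2 = 4.
The only place for 3 in row 2 is r2c1.
The only place for 2 in row 1 is r1c4.
Cage b has product 16, so r2c3 = 2.
2 is placed in column 4, which forces r2c4 = 1.
Cage b needs product 16, which forces r3c3 = 4.
Row 3 now contains 4, leaving r3c4 = 3.
Column 4 now contains 3, leaving r4c4 = 4.
Cage a needs sum 11, which forces r1c1 = 4.
Row 3 now contains 3; hence r3c2 = 2.
Cage c's pair has sum 5, so r4c2 = 3.
Cage d has sum 8; hence r4c3 = 1.
3 is placed in column 2, which forces r1c2 = 1.
Column 3 already has 1, leaving r1c3 = 3.
2 is placed in row 3; hence r3c1 = 1.
Row 4 now contains 1; hence r4c1 = 2.

4 1 3 2 / 3 4 2 1 / 1 2 4 3 / 2 3 1 4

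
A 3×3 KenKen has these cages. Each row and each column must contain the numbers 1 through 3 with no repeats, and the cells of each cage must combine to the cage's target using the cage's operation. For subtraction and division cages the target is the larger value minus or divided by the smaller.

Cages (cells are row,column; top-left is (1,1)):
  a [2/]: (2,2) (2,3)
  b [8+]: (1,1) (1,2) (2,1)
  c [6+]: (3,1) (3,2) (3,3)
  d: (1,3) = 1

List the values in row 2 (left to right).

Cage b needs sum 8, leaving (1,1) = 2.
Cage b has sum 8; hence (1,2) = 3.
Cage d is a single given cell, so (1,3) = 1.
The 3 cells of cage b must have sum 8, so (2,1) = 3.
Column 3 now contains 1, so (2,3) = 2.
Column 1 now contains 3, so (3,1) = 1.
Row 3 now contains 1, which forces (3,2) = 2.
Column 3 now contains 2, so (3,3) = 3.
Row 2 now contains 2, which forces (2,2) = 1.
Filled in: 2 3 1 / 3 1 2 / 1 2 3.

3 1 2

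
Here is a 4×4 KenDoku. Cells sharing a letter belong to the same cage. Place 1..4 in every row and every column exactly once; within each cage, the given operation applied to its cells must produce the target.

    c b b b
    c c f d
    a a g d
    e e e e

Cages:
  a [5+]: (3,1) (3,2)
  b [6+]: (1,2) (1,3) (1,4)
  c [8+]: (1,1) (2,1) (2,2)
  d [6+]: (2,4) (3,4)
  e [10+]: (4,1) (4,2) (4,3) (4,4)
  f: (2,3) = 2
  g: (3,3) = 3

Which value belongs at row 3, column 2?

Cage f is a single given cell; hence (2,3) = 2.
Row 2 already has 2; hence (2,4) = 4.
G is a freebie, which forces (3,3) = 3.
4 is placed in column 4, which forces (3,4) = 2.
Cage c needs sum 8, leaving (1,1) = 4.
The 3 cells of cage b must have sum 6, which forces (1,2) = 2.
Column 3 now contains 3, so (1,3) = 1.
Cage b has sum 6, which forces (1,4) = 3.
4 is placed in column 1, which forces (3,1) = 1.
Row 3 already has 1, which forces (3,2) = 4.
Column 3 already has 1, leaving (4,3) = 4.
Column 4 now contains 3; hence (4,4) = 1.
1 is placed in column 1; hence (2,1) = 3.
Cage c has sum 8, leaving (2,2) = 1.
The 4 cells of cage e must have sum 10, leaving (4,1) = 2.
1 is placed in row 4; hence (4,2) = 3.
Filled in: 4 2 1 3 / 3 1 2 4 / 1 4 3 2 / 2 3 4 1.

4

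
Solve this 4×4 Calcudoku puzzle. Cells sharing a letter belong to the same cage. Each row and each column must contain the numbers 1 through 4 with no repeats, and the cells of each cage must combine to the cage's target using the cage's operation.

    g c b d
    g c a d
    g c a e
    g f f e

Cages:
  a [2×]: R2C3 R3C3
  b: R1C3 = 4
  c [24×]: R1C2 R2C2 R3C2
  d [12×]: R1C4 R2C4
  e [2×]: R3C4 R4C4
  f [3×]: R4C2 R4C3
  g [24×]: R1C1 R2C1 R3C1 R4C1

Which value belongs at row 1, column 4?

Cage b is a single given cell, so R1C3 = 4.
4 is placed in row 1, leaving R1C4 = 3.
Column 4 now contains 3, leaving R2C4 = 4.
3 is placed in row 1, leaving R1C2 = 2.
The 3 cells of cage c must have product 24, so R2C2 = 3.
The 3 cells of cage c must have product 24; hence R3C2 = 4.
3 is placed in column 2, leaving R4C2 = 1.
Row 4 now contains 1, which forces R4C3 = 3.
Row 4 now contains 1, so R4C4 = 2.
2 is placed in row 1, so R1C1 = 1.
The 4 cells of cage g must have product 24, which forces R2C1 = 2.
Row 2 already has 2, which forces R2C3 = 1.
Cage g needs product 24, so R3C1 = 3.
Column 3 now contains 1; hence R3C3 = 2.
Column 4 now contains 2, which forces R3C4 = 1.
Row 4 already has 2, leaving R4C1 = 4.
The full grid is 1 2 4 3 / 2 3 1 4 / 3 4 2 1 / 4 1 3 2.

3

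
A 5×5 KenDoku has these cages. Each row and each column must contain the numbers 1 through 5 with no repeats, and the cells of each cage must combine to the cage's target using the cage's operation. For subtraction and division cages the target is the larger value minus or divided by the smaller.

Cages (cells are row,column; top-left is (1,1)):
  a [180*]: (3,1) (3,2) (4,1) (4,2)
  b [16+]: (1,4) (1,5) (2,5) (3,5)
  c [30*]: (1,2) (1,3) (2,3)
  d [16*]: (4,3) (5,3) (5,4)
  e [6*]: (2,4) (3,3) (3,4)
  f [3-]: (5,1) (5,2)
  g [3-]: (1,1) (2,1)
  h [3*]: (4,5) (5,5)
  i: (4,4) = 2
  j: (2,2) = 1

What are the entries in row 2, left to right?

Cage j is a single given cell, leaving (2,2) = 1.
Cage i is a single given cell, leaving (4,4) = 2.
Column 4 already has 2, leaving (5,4) = 4.
Column 4 now contains 4, leaving (1,4) = 5.
Column 4 already has 2, which forces (2,4) = 3.
Cage e has product 6, leaving (3,3) = 2.
The 3 cells of cage e must have product 6, leaving (3,4) = 1.
Row 4 now contains 2, so (4,3) = 4.
Row 5 already has 4, leaving (5,3) = 1.
Row 5 already has 1; hence (5,5) = 3.
Cage c needs product 30, leaving (1,2) = 2.
2 is placed in column 3, so (1,3) = 3.
Row 1 already has 2, which forces (1,5) = 4.
2 is placed in column 3, leaving (2,3) = 5.
Row 2 already has 5; hence (2,5) = 2.
Column 5 already has 4; hence (3,5) = 5.
3 is placed in column 5, so (4,5) = 1.
2 is placed in column 2, so (5,2) = 5.
Row 1 already has 2; hence (1,1) = 1.
Row 2 already has 5; hence (2,1) = 4.
Cage a needs product 180, so (3,1) = 3.
The 4 cells of cage a must have product 180, so (3,2) = 4.
Cage a has product 180; hence (4,1) = 5.
Column 2 already has 5; hence (4,2) = 3.
5 is placed in row 5, which forces (5,1) = 2.
Filled in: 1 2 3 5 4 / 4 1 5 3 2 / 3 4 2 1 5 / 5 3 4 2 1 / 2 5 1 4 3.

4 1 5 3 2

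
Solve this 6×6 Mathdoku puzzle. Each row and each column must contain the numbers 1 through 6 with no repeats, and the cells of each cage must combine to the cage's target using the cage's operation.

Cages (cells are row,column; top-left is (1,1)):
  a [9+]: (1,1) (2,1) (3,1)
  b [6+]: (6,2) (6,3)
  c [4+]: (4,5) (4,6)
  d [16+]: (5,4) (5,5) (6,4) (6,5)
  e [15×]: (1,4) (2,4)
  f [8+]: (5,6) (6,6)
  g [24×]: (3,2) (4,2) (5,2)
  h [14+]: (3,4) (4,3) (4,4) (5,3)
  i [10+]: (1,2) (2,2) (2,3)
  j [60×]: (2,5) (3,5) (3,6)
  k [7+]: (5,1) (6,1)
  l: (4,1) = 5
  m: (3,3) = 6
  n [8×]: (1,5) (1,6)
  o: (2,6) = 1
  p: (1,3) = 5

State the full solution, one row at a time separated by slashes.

6 1 5 3 2 4 / 2 6 3 5 4 1 / 1 4 6 2 3 5 / 5 2 4 6 1 3 / 4 3 2 1 5 6 / 3 5 1 4 6 2

Cage p is given, which forces (1,3) = 5.
Row 1 already has 5, leaving (1,4) = 3.
Column 4 now contains 3, so (2,4) = 5.
Cage o is a single given cell, leaving (2,6) = 1.
Cage m is given, which forces (3,3) = 6.
Cage l is a single given cell, so (4,1) = 5.
1 is placed in column 6; hence (4,6) = 3.
Cage h needs sum 14, so (4,4) = 6.
3 is placed in row 4, leaving (4,5) = 1.
The only place for 6 in row 1 is (1,1).
The 3 cells of cage a must have sum 9, so (2,1) = 2.
2 is placed in row 2, leaving (2,2) = 6.
The 3 cells of cage a must have sum 9, leaving (3,1) = 1.
Row 3 now contains 1, which forces (3,4) = 2.
The 3 cells of cage i must have sum 10, which forces (1,2) = 1.
Cage i needs sum 10, so (2,3) = 3.
3 is placed in row 2, which forces (2,5) = 4.
Column 5 now contains 4, so (1,5) = 2.
Cage n needs two cells with product 8, so (1,6) = 4.
The 3 cells of cage j must have product 60; hence (3,5) = 3.
Cage j has product 60, which forces (3,6) = 5.
Row 3 now contains 3, leaving (3,2) = 4.
The 3 cells of cage g must have product 24, so (4,2) = 2.
Row 4 already has 2, which forces (4,3) = 4.
Cage g has product 24, so (5,2) = 3.
4 is placed in column 3, which forces (5,3) = 2.
2 is placed in row 5; hence (5,6) = 6.
Column 2 already has 2, so (6,2) = 5.
2 is placed in column 3, which forces (6,3) = 1.
1 is placed in row 6, leaving (6,4) = 4.
Row 6 now contains 5, so (6,5) = 6.
Column 6 now contains 6, leaving (6,6) = 2.
3 is placed in row 5, so (5,1) = 4.
Column 4 now contains 4, which forces (5,4) = 1.
Row 5 already has 6, leaving (5,5) = 5.
Row 6 already has 4, which forces (6,1) = 3.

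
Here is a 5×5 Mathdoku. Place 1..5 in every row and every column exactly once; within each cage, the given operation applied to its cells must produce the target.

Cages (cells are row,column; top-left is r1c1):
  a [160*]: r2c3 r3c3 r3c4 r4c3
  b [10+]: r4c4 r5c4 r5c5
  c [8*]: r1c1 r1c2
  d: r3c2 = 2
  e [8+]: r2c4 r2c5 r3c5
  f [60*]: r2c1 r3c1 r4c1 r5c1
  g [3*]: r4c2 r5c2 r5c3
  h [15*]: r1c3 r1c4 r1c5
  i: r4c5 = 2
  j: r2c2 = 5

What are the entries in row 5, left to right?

Cage j is given, so r2c2 = 5.
Cage d is given, leaving r3c2 = 2.
Row 3 now contains 2, which forces r3c3 = 5.
The 4 cells of cage a must have product 160, leaving r3c4 = 4.
Cage g has product 3; hence r4c2 = 1.
Cage i is given, which forces r4c5 = 2.
The 3 cells of cage g must have product 3; hence r5c2 = 3.
Cage g needs product 3, which forces r5c3 = 1.
Cage c needs two cells with product 8, which forces r1c1 = 2.
Column 2 already has 2, which forces r1c2 = 4.
Column 3 now contains 1, leaving r1c3 = 3.
Cage a has product 160, which forces r2c3 = 2.
The 3 cells of cage e must have sum 8, leaving r2c5 = 4.
Row 4 now contains 2, so r4c3 = 4.
Cage b needs sum 10, leaving r4c4 = 3.
The 3 cells of cage b must have sum 10, which forces r5c4 = 2.
Cage b needs sum 10; hence r5c5 = 5.
The 3 cells of cage h must have product 15; hence r1c4 = 5.
5 is placed in column 5; hence r1c5 = 1.
Column 4 now contains 3, which forces r2c4 = 1.
The 3 cells of cage e must have sum 8, which forces r3c5 = 3.
Row 4 now contains 3; hence r4c1 = 5.
Row 5 now contains 5, leaving r5c1 = 4.
Row 2 already has 1, leaving r2c1 = 3.
Row 3 already has 3, leaving r3c1 = 1.
The full grid is 2 4 3 5 1 / 3 5 2 1 4 / 1 2 5 4 3 / 5 1 4 3 2 / 4 3 1 2 5.

4 3 1 2 5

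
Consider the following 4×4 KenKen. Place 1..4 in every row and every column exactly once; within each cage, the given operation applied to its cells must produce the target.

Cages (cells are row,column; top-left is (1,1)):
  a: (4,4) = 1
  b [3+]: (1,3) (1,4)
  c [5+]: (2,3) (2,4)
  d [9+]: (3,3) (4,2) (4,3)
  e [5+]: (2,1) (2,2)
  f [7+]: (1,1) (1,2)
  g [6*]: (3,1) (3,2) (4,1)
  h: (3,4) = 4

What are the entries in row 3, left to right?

Cage h is given, so (3,4) = 4.
A is a freebie, so (4,4) = 1.
The two cells of cage b must have sum 3, so (1,3) = 1.
1 is placed in column 4, so (1,4) = 2.
Column 4 now contains 2, which forces (2,4) = 3.
Row 2 now contains 3, so (2,3) = 2.
Column 3 already has 2, so (3,3) = 3.
Column 3 now contains 3; hence (4,3) = 4.
Cage g has product 6, so (4,1) = 3.
Cage d needs sum 9, leaving (4,2) = 2.
Column 1 now contains 3; hence (1,1) = 4.
Cage f needs two cells with sum 7, which forces (1,2) = 3.
4 is placed in column 1; hence (2,1) = 1.
1 is placed in row 2, so (2,2) = 4.
Cage g needs product 6, leaving (3,1) = 2.
Column 2 already has 2; hence (3,2) = 1.
Completed grid: 4 3 1 2 / 1 4 2 3 / 2 1 3 4 / 3 2 4 1.

2 1 3 4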